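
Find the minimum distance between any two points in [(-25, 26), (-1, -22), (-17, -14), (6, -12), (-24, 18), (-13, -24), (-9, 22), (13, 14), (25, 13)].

Computing all pairwise distances among 9 points:

d((-25, 26), (-1, -22)) = 53.6656
d((-25, 26), (-17, -14)) = 40.7922
d((-25, 26), (6, -12)) = 49.0408
d((-25, 26), (-24, 18)) = 8.0623 <-- minimum
d((-25, 26), (-13, -24)) = 51.4198
d((-25, 26), (-9, 22)) = 16.4924
d((-25, 26), (13, 14)) = 39.8497
d((-25, 26), (25, 13)) = 51.6624
d((-1, -22), (-17, -14)) = 17.8885
d((-1, -22), (6, -12)) = 12.2066
d((-1, -22), (-24, 18)) = 46.1411
d((-1, -22), (-13, -24)) = 12.1655
d((-1, -22), (-9, 22)) = 44.7214
d((-1, -22), (13, 14)) = 38.6264
d((-1, -22), (25, 13)) = 43.6005
d((-17, -14), (6, -12)) = 23.0868
d((-17, -14), (-24, 18)) = 32.7567
d((-17, -14), (-13, -24)) = 10.7703
d((-17, -14), (-9, 22)) = 36.8782
d((-17, -14), (13, 14)) = 41.0366
d((-17, -14), (25, 13)) = 49.93
d((6, -12), (-24, 18)) = 42.4264
d((6, -12), (-13, -24)) = 22.4722
d((6, -12), (-9, 22)) = 37.1618
d((6, -12), (13, 14)) = 26.9258
d((6, -12), (25, 13)) = 31.4006
d((-24, 18), (-13, -24)) = 43.4166
d((-24, 18), (-9, 22)) = 15.5242
d((-24, 18), (13, 14)) = 37.2156
d((-24, 18), (25, 13)) = 49.2544
d((-13, -24), (-9, 22)) = 46.1736
d((-13, -24), (13, 14)) = 46.0435
d((-13, -24), (25, 13)) = 53.0377
d((-9, 22), (13, 14)) = 23.4094
d((-9, 22), (25, 13)) = 35.171
d((13, 14), (25, 13)) = 12.0416

Closest pair: (-25, 26) and (-24, 18) with distance 8.0623

The closest pair is (-25, 26) and (-24, 18) with Euclidean distance 8.0623. For 9 points, brute-force pairwise comparison is shown above. For large n, the divide-and-conquer algorithm (sort by x, recurse on halves, check the dividing strip) achieves O(n log n).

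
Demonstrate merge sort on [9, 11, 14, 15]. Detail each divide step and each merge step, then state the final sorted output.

Merge sort trace:

Split: [9, 11, 14, 15] -> [9, 11] and [14, 15]
  Split: [9, 11] -> [9] and [11]
  Merge: [9] + [11] -> [9, 11]
  Split: [14, 15] -> [14] and [15]
  Merge: [14] + [15] -> [14, 15]
Merge: [9, 11] + [14, 15] -> [9, 11, 14, 15]

Final sorted array: [9, 11, 14, 15]

The merge sort proceeds by recursively splitting the array and merging sorted halves.
After all merges, the sorted array is [9, 11, 14, 15].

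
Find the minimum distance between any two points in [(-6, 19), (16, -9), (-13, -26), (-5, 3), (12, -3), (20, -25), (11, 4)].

Computing all pairwise distances among 7 points:

d((-6, 19), (16, -9)) = 35.609
d((-6, 19), (-13, -26)) = 45.5412
d((-6, 19), (-5, 3)) = 16.0312
d((-6, 19), (12, -3)) = 28.4253
d((-6, 19), (20, -25)) = 51.1077
d((-6, 19), (11, 4)) = 22.6716
d((16, -9), (-13, -26)) = 33.6155
d((16, -9), (-5, 3)) = 24.1868
d((16, -9), (12, -3)) = 7.2111
d((16, -9), (20, -25)) = 16.4924
d((16, -9), (11, 4)) = 13.9284
d((-13, -26), (-5, 3)) = 30.0832
d((-13, -26), (12, -3)) = 33.9706
d((-13, -26), (20, -25)) = 33.0151
d((-13, -26), (11, 4)) = 38.4187
d((-5, 3), (12, -3)) = 18.0278
d((-5, 3), (20, -25)) = 37.5366
d((-5, 3), (11, 4)) = 16.0312
d((12, -3), (20, -25)) = 23.4094
d((12, -3), (11, 4)) = 7.0711 <-- minimum
d((20, -25), (11, 4)) = 30.3645

Closest pair: (12, -3) and (11, 4) with distance 7.0711

The closest pair is (12, -3) and (11, 4) with Euclidean distance 7.0711. For 7 points, brute-force pairwise comparison is shown above. For large n, the divide-and-conquer algorithm (sort by x, recurse on halves, check the dividing strip) achieves O(n log n).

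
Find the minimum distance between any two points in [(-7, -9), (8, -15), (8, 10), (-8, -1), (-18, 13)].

Computing all pairwise distances among 5 points:

d((-7, -9), (8, -15)) = 16.1555
d((-7, -9), (8, 10)) = 24.2074
d((-7, -9), (-8, -1)) = 8.0623 <-- minimum
d((-7, -9), (-18, 13)) = 24.5967
d((8, -15), (8, 10)) = 25.0
d((8, -15), (-8, -1)) = 21.2603
d((8, -15), (-18, 13)) = 38.2099
d((8, 10), (-8, -1)) = 19.4165
d((8, 10), (-18, 13)) = 26.1725
d((-8, -1), (-18, 13)) = 17.2047

Closest pair: (-7, -9) and (-8, -1) with distance 8.0623

The closest pair is (-7, -9) and (-8, -1) with Euclidean distance 8.0623. For 5 points, brute-force pairwise comparison is shown above. For large n, the divide-and-conquer algorithm (sort by x, recurse on halves, check the dividing strip) achieves O(n log n).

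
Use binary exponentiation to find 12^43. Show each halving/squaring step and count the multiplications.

Computing 12^43 by squaring (build up from 12^1; each line after the first costs one multiplication):

12^1 = 12
12^2 = (12^1)^2 = 12^2 = 144
12^4 = (12^2)^2 = 144^2 = 20736
12^5 = 12 * 12^4 = 12 * 20736 = 248832
12^10 = (12^5)^2 = 248832^2 = 61917364224
12^20 = (12^10)^2 = 61917364224^2 = 3833759992447475122176
12^21 = 12 * 12^20 = 12 * 3833759992447475122176 = 46005119909369701466112
12^42 = (12^21)^2 = 46005119909369701466112^2 = 2116471057875484488839167999221661362284396544
12^43 = 12 * 12^42 = 12 * 2116471057875484488839167999221661362284396544 = 25397652694505813866070015990659936347412758528

Result: 25397652694505813866070015990659936347412758528
Multiplications needed: 8 (8 lines after 12^1)

12^43 = 25397652694505813866070015990659936347412758528. Using exponentiation by squaring, this requires 8 multiplications. The key idea: if the exponent is even, square the half-power; if odd, multiply by the base once.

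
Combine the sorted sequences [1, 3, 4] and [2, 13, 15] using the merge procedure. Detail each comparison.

Merging process:

Compare 1 vs 2: take 1 from left. Merged: [1]
Compare 3 vs 2: take 2 from right. Merged: [1, 2]
Compare 3 vs 13: take 3 from left. Merged: [1, 2, 3]
Compare 4 vs 13: take 4 from left. Merged: [1, 2, 3, 4]
Append remaining from right: [13, 15]. Merged: [1, 2, 3, 4, 13, 15]

Final merged array: [1, 2, 3, 4, 13, 15]
Total comparisons: 4

The merged array is [1, 2, 3, 4, 13, 15], requiring 4 comparisons. The merge step runs in O(n) time where n is the total number of elements.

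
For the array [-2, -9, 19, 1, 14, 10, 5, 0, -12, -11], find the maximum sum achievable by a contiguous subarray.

Using Kadane's algorithm on [-2, -9, 19, 1, 14, 10, 5, 0, -12, -11]:

Scanning through the array:
Position 1 (value -9): max_ending_here = -9, max_so_far = -2
Position 2 (value 19): max_ending_here = 19, max_so_far = 19
Position 3 (value 1): max_ending_here = 20, max_so_far = 20
Position 4 (value 14): max_ending_here = 34, max_so_far = 34
Position 5 (value 10): max_ending_here = 44, max_so_far = 44
Position 6 (value 5): max_ending_here = 49, max_so_far = 49
Position 7 (value 0): max_ending_here = 49, max_so_far = 49
Position 8 (value -12): max_ending_here = 37, max_so_far = 49
Position 9 (value -11): max_ending_here = 26, max_so_far = 49

Maximum subarray: [19, 1, 14, 10, 5]
Maximum sum: 49

The maximum subarray is [19, 1, 14, 10, 5] with sum 49. This subarray runs from index 2 to index 6.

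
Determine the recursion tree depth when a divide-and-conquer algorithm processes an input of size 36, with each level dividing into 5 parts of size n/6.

For divide and conquer with division factor 6:

Problem sizes at each level:
Level 0: 36
Level 1: 6
Level 2: 1

The root is level 0 and the size-1 base case is level 2 (the tree spans levels 0 through 2, i.e. 3 levels counting the root), so the depth is the number of divisions: log_6(36) = 2

The recursion tree depth is log_6(36) = 2. At each level, the problem size is divided by 6, so it takes 2 divisions to reduce to a base case of size 1. The algorithm makes 5 recursive calls at each level.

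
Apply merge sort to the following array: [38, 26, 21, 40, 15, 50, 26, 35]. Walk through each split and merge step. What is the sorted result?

Merge sort trace:

Split: [38, 26, 21, 40, 15, 50, 26, 35] -> [38, 26, 21, 40] and [15, 50, 26, 35]
  Split: [38, 26, 21, 40] -> [38, 26] and [21, 40]
    Split: [38, 26] -> [38] and [26]
    Merge: [38] + [26] -> [26, 38]
    Split: [21, 40] -> [21] and [40]
    Merge: [21] + [40] -> [21, 40]
  Merge: [26, 38] + [21, 40] -> [21, 26, 38, 40]
  Split: [15, 50, 26, 35] -> [15, 50] and [26, 35]
    Split: [15, 50] -> [15] and [50]
    Merge: [15] + [50] -> [15, 50]
    Split: [26, 35] -> [26] and [35]
    Merge: [26] + [35] -> [26, 35]
  Merge: [15, 50] + [26, 35] -> [15, 26, 35, 50]
Merge: [21, 26, 38, 40] + [15, 26, 35, 50] -> [15, 21, 26, 26, 35, 38, 40, 50]

Final sorted array: [15, 21, 26, 26, 35, 38, 40, 50]

The merge sort proceeds by recursively splitting the array and merging sorted halves.
After all merges, the sorted array is [15, 21, 26, 26, 35, 38, 40, 50].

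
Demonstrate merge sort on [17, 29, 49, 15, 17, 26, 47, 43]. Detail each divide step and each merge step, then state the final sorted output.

Merge sort trace:

Split: [17, 29, 49, 15, 17, 26, 47, 43] -> [17, 29, 49, 15] and [17, 26, 47, 43]
  Split: [17, 29, 49, 15] -> [17, 29] and [49, 15]
    Split: [17, 29] -> [17] and [29]
    Merge: [17] + [29] -> [17, 29]
    Split: [49, 15] -> [49] and [15]
    Merge: [49] + [15] -> [15, 49]
  Merge: [17, 29] + [15, 49] -> [15, 17, 29, 49]
  Split: [17, 26, 47, 43] -> [17, 26] and [47, 43]
    Split: [17, 26] -> [17] and [26]
    Merge: [17] + [26] -> [17, 26]
    Split: [47, 43] -> [47] and [43]
    Merge: [47] + [43] -> [43, 47]
  Merge: [17, 26] + [43, 47] -> [17, 26, 43, 47]
Merge: [15, 17, 29, 49] + [17, 26, 43, 47] -> [15, 17, 17, 26, 29, 43, 47, 49]

Final sorted array: [15, 17, 17, 26, 29, 43, 47, 49]

The merge sort proceeds by recursively splitting the array and merging sorted halves.
After all merges, the sorted array is [15, 17, 17, 26, 29, 43, 47, 49].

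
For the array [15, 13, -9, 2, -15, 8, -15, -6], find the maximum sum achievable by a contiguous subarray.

Using Kadane's algorithm on [15, 13, -9, 2, -15, 8, -15, -6]:

Scanning through the array:
Position 1 (value 13): max_ending_here = 28, max_so_far = 28
Position 2 (value -9): max_ending_here = 19, max_so_far = 28
Position 3 (value 2): max_ending_here = 21, max_so_far = 28
Position 4 (value -15): max_ending_here = 6, max_so_far = 28
Position 5 (value 8): max_ending_here = 14, max_so_far = 28
Position 6 (value -15): max_ending_here = -1, max_so_far = 28
Position 7 (value -6): max_ending_here = -6, max_so_far = 28

Maximum subarray: [15, 13]
Maximum sum: 28

The maximum subarray is [15, 13] with sum 28. This subarray runs from index 0 to index 1.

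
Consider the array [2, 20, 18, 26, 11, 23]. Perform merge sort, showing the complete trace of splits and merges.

Merge sort trace:

Split: [2, 20, 18, 26, 11, 23] -> [2, 20, 18] and [26, 11, 23]
  Split: [2, 20, 18] -> [2] and [20, 18]
    Split: [20, 18] -> [20] and [18]
    Merge: [20] + [18] -> [18, 20]
  Merge: [2] + [18, 20] -> [2, 18, 20]
  Split: [26, 11, 23] -> [26] and [11, 23]
    Split: [11, 23] -> [11] and [23]
    Merge: [11] + [23] -> [11, 23]
  Merge: [26] + [11, 23] -> [11, 23, 26]
Merge: [2, 18, 20] + [11, 23, 26] -> [2, 11, 18, 20, 23, 26]

Final sorted array: [2, 11, 18, 20, 23, 26]

The merge sort proceeds by recursively splitting the array and merging sorted halves.
After all merges, the sorted array is [2, 11, 18, 20, 23, 26].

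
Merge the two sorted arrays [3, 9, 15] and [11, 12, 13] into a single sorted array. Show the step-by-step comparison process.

Merging process:

Compare 3 vs 11: take 3 from left. Merged: [3]
Compare 9 vs 11: take 9 from left. Merged: [3, 9]
Compare 15 vs 11: take 11 from right. Merged: [3, 9, 11]
Compare 15 vs 12: take 12 from right. Merged: [3, 9, 11, 12]
Compare 15 vs 13: take 13 from right. Merged: [3, 9, 11, 12, 13]
Append remaining from left: [15]. Merged: [3, 9, 11, 12, 13, 15]

Final merged array: [3, 9, 11, 12, 13, 15]
Total comparisons: 5

The merged array is [3, 9, 11, 12, 13, 15], requiring 5 comparisons. The merge step runs in O(n) time where n is the total number of elements.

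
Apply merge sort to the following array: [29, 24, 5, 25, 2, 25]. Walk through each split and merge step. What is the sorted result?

Merge sort trace:

Split: [29, 24, 5, 25, 2, 25] -> [29, 24, 5] and [25, 2, 25]
  Split: [29, 24, 5] -> [29] and [24, 5]
    Split: [24, 5] -> [24] and [5]
    Merge: [24] + [5] -> [5, 24]
  Merge: [29] + [5, 24] -> [5, 24, 29]
  Split: [25, 2, 25] -> [25] and [2, 25]
    Split: [2, 25] -> [2] and [25]
    Merge: [2] + [25] -> [2, 25]
  Merge: [25] + [2, 25] -> [2, 25, 25]
Merge: [5, 24, 29] + [2, 25, 25] -> [2, 5, 24, 25, 25, 29]

Final sorted array: [2, 5, 24, 25, 25, 29]

The merge sort proceeds by recursively splitting the array and merging sorted halves.
After all merges, the sorted array is [2, 5, 24, 25, 25, 29].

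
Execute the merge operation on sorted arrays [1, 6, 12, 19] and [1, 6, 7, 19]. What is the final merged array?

Merging process:

Compare 1 vs 1: take 1 from left. Merged: [1]
Compare 6 vs 1: take 1 from right. Merged: [1, 1]
Compare 6 vs 6: take 6 from left. Merged: [1, 1, 6]
Compare 12 vs 6: take 6 from right. Merged: [1, 1, 6, 6]
Compare 12 vs 7: take 7 from right. Merged: [1, 1, 6, 6, 7]
Compare 12 vs 19: take 12 from left. Merged: [1, 1, 6, 6, 7, 12]
Compare 19 vs 19: take 19 from left. Merged: [1, 1, 6, 6, 7, 12, 19]
Append remaining from right: [19]. Merged: [1, 1, 6, 6, 7, 12, 19, 19]

Final merged array: [1, 1, 6, 6, 7, 12, 19, 19]
Total comparisons: 7

The merged array is [1, 1, 6, 6, 7, 12, 19, 19], requiring 7 comparisons. The merge step runs in O(n) time where n is the total number of elements.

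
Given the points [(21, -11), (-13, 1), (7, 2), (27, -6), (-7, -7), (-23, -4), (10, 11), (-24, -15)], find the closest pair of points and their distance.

Computing all pairwise distances among 8 points:

d((21, -11), (-13, 1)) = 36.0555
d((21, -11), (7, 2)) = 19.105
d((21, -11), (27, -6)) = 7.8102 <-- minimum
d((21, -11), (-7, -7)) = 28.2843
d((21, -11), (-23, -4)) = 44.5533
d((21, -11), (10, 11)) = 24.5967
d((21, -11), (-24, -15)) = 45.1774
d((-13, 1), (7, 2)) = 20.025
d((-13, 1), (27, -6)) = 40.6079
d((-13, 1), (-7, -7)) = 10.0
d((-13, 1), (-23, -4)) = 11.1803
d((-13, 1), (10, 11)) = 25.0799
d((-13, 1), (-24, -15)) = 19.4165
d((7, 2), (27, -6)) = 21.5407
d((7, 2), (-7, -7)) = 16.6433
d((7, 2), (-23, -4)) = 30.5941
d((7, 2), (10, 11)) = 9.4868
d((7, 2), (-24, -15)) = 35.3553
d((27, -6), (-7, -7)) = 34.0147
d((27, -6), (-23, -4)) = 50.04
d((27, -6), (10, 11)) = 24.0416
d((27, -6), (-24, -15)) = 51.788
d((-7, -7), (-23, -4)) = 16.2788
d((-7, -7), (10, 11)) = 24.7588
d((-7, -7), (-24, -15)) = 18.7883
d((-23, -4), (10, 11)) = 36.2491
d((-23, -4), (-24, -15)) = 11.0454
d((10, 11), (-24, -15)) = 42.8019

Closest pair: (21, -11) and (27, -6) with distance 7.8102

The closest pair is (21, -11) and (27, -6) with Euclidean distance 7.8102. For 8 points, brute-force pairwise comparison is shown above. For large n, the divide-and-conquer algorithm (sort by x, recurse on halves, check the dividing strip) achieves O(n log n).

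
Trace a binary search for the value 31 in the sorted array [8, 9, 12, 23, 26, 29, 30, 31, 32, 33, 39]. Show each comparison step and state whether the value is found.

Binary search for 31 in [8, 9, 12, 23, 26, 29, 30, 31, 32, 33, 39]:

lo=0, hi=10, mid=5, arr[mid]=29 -> 29 < 31, search right half
lo=6, hi=10, mid=8, arr[mid]=32 -> 32 > 31, search left half
lo=6, hi=7, mid=6, arr[mid]=30 -> 30 < 31, search right half
lo=7, hi=7, mid=7, arr[mid]=31 -> Found target at index 7!

Binary search finds 31 at index 7 after 4 comparisons. The search repeatedly halves the search space by comparing with the middle element.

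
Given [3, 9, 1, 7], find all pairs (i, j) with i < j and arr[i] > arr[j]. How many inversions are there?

Finding inversions in [3, 9, 1, 7]:

(0, 2): arr[0]=3 > arr[2]=1
(1, 2): arr[1]=9 > arr[2]=1
(1, 3): arr[1]=9 > arr[3]=7

Total inversions: 3

The array has 3 inversion(s): (0,2), (1,2), (1,3). Each pair (i,j) satisfies i < j and arr[i] > arr[j].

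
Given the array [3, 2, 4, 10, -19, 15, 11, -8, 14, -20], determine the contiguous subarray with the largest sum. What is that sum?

Using Kadane's algorithm on [3, 2, 4, 10, -19, 15, 11, -8, 14, -20]:

Scanning through the array:
Position 1 (value 2): max_ending_here = 5, max_so_far = 5
Position 2 (value 4): max_ending_here = 9, max_so_far = 9
Position 3 (value 10): max_ending_here = 19, max_so_far = 19
Position 4 (value -19): max_ending_here = 0, max_so_far = 19
Position 5 (value 15): max_ending_here = 15, max_so_far = 19
Position 6 (value 11): max_ending_here = 26, max_so_far = 26
Position 7 (value -8): max_ending_here = 18, max_so_far = 26
Position 8 (value 14): max_ending_here = 32, max_so_far = 32
Position 9 (value -20): max_ending_here = 12, max_so_far = 32

Maximum subarray: [3, 2, 4, 10, -19, 15, 11, -8, 14]
Maximum sum: 32

The maximum subarray is [3, 2, 4, 10, -19, 15, 11, -8, 14] with sum 32. This subarray runs from index 0 to index 8.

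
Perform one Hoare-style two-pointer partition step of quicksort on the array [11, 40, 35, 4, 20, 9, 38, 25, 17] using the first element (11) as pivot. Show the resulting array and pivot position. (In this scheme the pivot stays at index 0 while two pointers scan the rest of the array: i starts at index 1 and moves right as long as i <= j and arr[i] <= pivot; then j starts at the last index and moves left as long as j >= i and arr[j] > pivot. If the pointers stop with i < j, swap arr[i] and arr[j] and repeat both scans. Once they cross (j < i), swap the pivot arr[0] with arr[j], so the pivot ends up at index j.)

Hoare-style two-pointer partition with pivot = 11:

Initial array: [11, 40, 35, 4, 20, 9, 38, 25, 17]

Pointers start at i = 1, j = 8.
i stops at index 1 (arr[1]=40 > 11), j stops at index 5 (arr[5]=9 <= 11): swap arr[1] and arr[5], array becomes [11, 9, 35, 4, 20, 40, 38, 25, 17]
i stops at index 2 (arr[2]=35 > 11), j stops at index 3 (arr[3]=4 <= 11): swap arr[2] and arr[3], array becomes [11, 9, 4, 35, 20, 40, 38, 25, 17]
i ends at 3, j ends at 2: the pointers have crossed (j < i), so scanning stops.

Swap pivot arr[0] with arr[2] to place pivot at position 2: [4, 9, 11, 35, 20, 40, 38, 25, 17]
Pivot position: 2

After partitioning with pivot 11, the array becomes [4, 9, 11, 35, 20, 40, 38, 25, 17]. The pivot is placed at index 2. All elements to the left of the pivot are <= 11, and all elements to the right are > 11.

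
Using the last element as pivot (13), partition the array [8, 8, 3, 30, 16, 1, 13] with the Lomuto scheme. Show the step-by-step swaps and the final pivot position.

Lomuto partition with pivot = 13:

Initial array: [8, 8, 3, 30, 16, 1, 13]

arr[0]=8 <= 13: swap with position 0, array becomes [8, 8, 3, 30, 16, 1, 13]
arr[1]=8 <= 13: swap with position 1, array becomes [8, 8, 3, 30, 16, 1, 13]
arr[2]=3 <= 13: swap with position 2, array becomes [8, 8, 3, 30, 16, 1, 13]
arr[3]=30 > 13: no swap
arr[4]=16 > 13: no swap
arr[5]=1 <= 13: swap with position 3, array becomes [8, 8, 3, 1, 16, 30, 13]

Place pivot at position 4: [8, 8, 3, 1, 13, 30, 16]
Pivot position: 4

After partitioning with pivot 13, the array becomes [8, 8, 3, 1, 13, 30, 16]. The pivot is placed at index 4. All elements to the left of the pivot are <= 13, and all elements to the right are > 13.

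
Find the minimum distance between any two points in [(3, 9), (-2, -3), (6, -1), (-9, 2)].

Computing all pairwise distances among 4 points:

d((3, 9), (-2, -3)) = 13.0
d((3, 9), (6, -1)) = 10.4403
d((3, 9), (-9, 2)) = 13.8924
d((-2, -3), (6, -1)) = 8.2462 <-- minimum
d((-2, -3), (-9, 2)) = 8.6023
d((6, -1), (-9, 2)) = 15.2971

Closest pair: (-2, -3) and (6, -1) with distance 8.2462

The closest pair is (-2, -3) and (6, -1) with Euclidean distance 8.2462. For 4 points, brute-force pairwise comparison is shown above. For large n, the divide-and-conquer algorithm (sort by x, recurse on halves, check the dividing strip) achieves O(n log n).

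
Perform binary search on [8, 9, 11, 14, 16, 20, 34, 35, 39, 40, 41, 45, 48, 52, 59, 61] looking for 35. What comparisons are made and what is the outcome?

Binary search for 35 in [8, 9, 11, 14, 16, 20, 34, 35, 39, 40, 41, 45, 48, 52, 59, 61]:

lo=0, hi=15, mid=7, arr[mid]=35 -> Found target at index 7!

Binary search finds 35 at index 7 after 1 comparisons. The search repeatedly halves the search space by comparing with the middle element.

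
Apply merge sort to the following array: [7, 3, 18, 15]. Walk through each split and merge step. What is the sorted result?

Merge sort trace:

Split: [7, 3, 18, 15] -> [7, 3] and [18, 15]
  Split: [7, 3] -> [7] and [3]
  Merge: [7] + [3] -> [3, 7]
  Split: [18, 15] -> [18] and [15]
  Merge: [18] + [15] -> [15, 18]
Merge: [3, 7] + [15, 18] -> [3, 7, 15, 18]

Final sorted array: [3, 7, 15, 18]

The merge sort proceeds by recursively splitting the array and merging sorted halves.
After all merges, the sorted array is [3, 7, 15, 18].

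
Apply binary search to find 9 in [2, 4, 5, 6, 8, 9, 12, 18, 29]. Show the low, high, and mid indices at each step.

Binary search for 9 in [2, 4, 5, 6, 8, 9, 12, 18, 29]:

lo=0, hi=8, mid=4, arr[mid]=8 -> 8 < 9, search right half
lo=5, hi=8, mid=6, arr[mid]=12 -> 12 > 9, search left half
lo=5, hi=5, mid=5, arr[mid]=9 -> Found target at index 5!

Binary search finds 9 at index 5 after 3 comparisons. The search repeatedly halves the search space by comparing with the middle element.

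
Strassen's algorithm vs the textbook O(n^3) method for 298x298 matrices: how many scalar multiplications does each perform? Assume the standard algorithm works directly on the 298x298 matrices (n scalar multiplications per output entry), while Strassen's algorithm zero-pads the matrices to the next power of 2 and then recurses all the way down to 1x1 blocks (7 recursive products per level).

Matrix multiplication for 298x298 matrices:

Strassen's algorithm requires power-of-2 dimensions. Pad 298x298 to 512x512 (next power of 2).

Standard algorithm: 298^3 = 26463592 multiplications
Strassen's algorithm: 7^(log2(512)) = 7^9 = 40353607 multiplications
Difference: 26463592 - 40353607 = -13890015 (Strassen uses MORE here due to padding overhead — for small or just-over-power-of-2 n, padding can outweigh the per-level savings)

Standard: 26463592 multiplications (298^3). Strassen: 40353607 multiplications (7^9, after padding to 512x512). Strassen reduces 8 recursive multiplications to 7 at each level.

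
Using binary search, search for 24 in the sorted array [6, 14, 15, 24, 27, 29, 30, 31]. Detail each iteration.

Binary search for 24 in [6, 14, 15, 24, 27, 29, 30, 31]:

lo=0, hi=7, mid=3, arr[mid]=24 -> Found target at index 3!

Binary search finds 24 at index 3 after 1 comparisons. The search repeatedly halves the search space by comparing with the middle element.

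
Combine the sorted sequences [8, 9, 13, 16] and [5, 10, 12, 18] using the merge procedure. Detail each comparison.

Merging process:

Compare 8 vs 5: take 5 from right. Merged: [5]
Compare 8 vs 10: take 8 from left. Merged: [5, 8]
Compare 9 vs 10: take 9 from left. Merged: [5, 8, 9]
Compare 13 vs 10: take 10 from right. Merged: [5, 8, 9, 10]
Compare 13 vs 12: take 12 from right. Merged: [5, 8, 9, 10, 12]
Compare 13 vs 18: take 13 from left. Merged: [5, 8, 9, 10, 12, 13]
Compare 16 vs 18: take 16 from left. Merged: [5, 8, 9, 10, 12, 13, 16]
Append remaining from right: [18]. Merged: [5, 8, 9, 10, 12, 13, 16, 18]

Final merged array: [5, 8, 9, 10, 12, 13, 16, 18]
Total comparisons: 7

The merged array is [5, 8, 9, 10, 12, 13, 16, 18], requiring 7 comparisons. The merge step runs in O(n) time where n is the total number of elements.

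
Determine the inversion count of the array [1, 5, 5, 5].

Finding inversions in [1, 5, 5, 5]:


Total inversions: 0

The array has 0 inversions. It is already sorted.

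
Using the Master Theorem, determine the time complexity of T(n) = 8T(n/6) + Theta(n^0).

Master Theorem for T(n) = 8T(n/6) + O(n^0):

a = 8, b = 6, c = 0
log_b(a) = log_6(8) = 1.1606

Case 1: c = 0 < log_6(8) = 1.1606
T(n) = O(n^(log_6 8))

For T(n) = 8T(n/6) + O(n^0): log_6(8) = 1.1606. This is Case 1 of the Master Theorem (c < log_b(a), work dominated by leaves), giving O(n^(log_6 8)).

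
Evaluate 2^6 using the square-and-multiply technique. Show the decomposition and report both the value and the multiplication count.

Computing 2^6 by squaring (build up from 2^1; each line after the first costs one multiplication):

2^1 = 2
2^2 = (2^1)^2 = 2^2 = 4
2^3 = 2 * 2^2 = 2 * 4 = 8
2^6 = (2^3)^2 = 8^2 = 64

Result: 64
Multiplications needed: 3 (3 lines after 2^1)

2^6 = 64. Using exponentiation by squaring, this requires 3 multiplications. The key idea: if the exponent is even, square the half-power; if odd, multiply by the base once.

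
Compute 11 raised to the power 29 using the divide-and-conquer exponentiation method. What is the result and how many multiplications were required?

Computing 11^29 by squaring (build up from 11^1; each line after the first costs one multiplication):

11^1 = 11
11^2 = (11^1)^2 = 11^2 = 121
11^3 = 11 * 11^2 = 11 * 121 = 1331
11^6 = (11^3)^2 = 1331^2 = 1771561
11^7 = 11 * 11^6 = 11 * 1771561 = 19487171
11^14 = (11^7)^2 = 19487171^2 = 379749833583241
11^28 = (11^14)^2 = 379749833583241^2 = 144209936106499234037676064081
11^29 = 11 * 11^28 = 11 * 144209936106499234037676064081 = 1586309297171491574414436704891

Result: 1586309297171491574414436704891
Multiplications needed: 7 (7 lines after 11^1)

11^29 = 1586309297171491574414436704891. Using exponentiation by squaring, this requires 7 multiplications. The key idea: if the exponent is even, square the half-power; if odd, multiply by the base once.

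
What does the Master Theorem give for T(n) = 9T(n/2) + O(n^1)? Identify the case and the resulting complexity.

Master Theorem for T(n) = 9T(n/2) + O(n^1):

a = 9, b = 2, c = 1
log_b(a) = log_2(9) = 3.1699

Case 1: c = 1 < log_2(9) = 3.1699
T(n) = O(n^(log_2 9))

For T(n) = 9T(n/2) + O(n^1): log_2(9) = 3.1699. This is Case 1 of the Master Theorem (c < log_b(a), work dominated by leaves), giving O(n^(log_2 9)).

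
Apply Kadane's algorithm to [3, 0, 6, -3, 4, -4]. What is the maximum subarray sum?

Using Kadane's algorithm on [3, 0, 6, -3, 4, -4]:

Scanning through the array:
Position 1 (value 0): max_ending_here = 3, max_so_far = 3
Position 2 (value 6): max_ending_here = 9, max_so_far = 9
Position 3 (value -3): max_ending_here = 6, max_so_far = 9
Position 4 (value 4): max_ending_here = 10, max_so_far = 10
Position 5 (value -4): max_ending_here = 6, max_so_far = 10

Maximum subarray: [3, 0, 6, -3, 4]
Maximum sum: 10

The maximum subarray is [3, 0, 6, -3, 4] with sum 10. This subarray runs from index 0 to index 4.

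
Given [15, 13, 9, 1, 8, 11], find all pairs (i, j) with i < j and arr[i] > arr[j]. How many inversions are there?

Finding inversions in [15, 13, 9, 1, 8, 11]:

(0, 1): arr[0]=15 > arr[1]=13
(0, 2): arr[0]=15 > arr[2]=9
(0, 3): arr[0]=15 > arr[3]=1
(0, 4): arr[0]=15 > arr[4]=8
(0, 5): arr[0]=15 > arr[5]=11
(1, 2): arr[1]=13 > arr[2]=9
(1, 3): arr[1]=13 > arr[3]=1
(1, 4): arr[1]=13 > arr[4]=8
(1, 5): arr[1]=13 > arr[5]=11
(2, 3): arr[2]=9 > arr[3]=1
(2, 4): arr[2]=9 > arr[4]=8

Total inversions: 11

The array has 11 inversion(s): (0,1), (0,2), (0,3), (0,4), (0,5), (1,2), (1,3), (1,4), (1,5), (2,3), (2,4). Each pair (i,j) satisfies i < j and arr[i] > arr[j].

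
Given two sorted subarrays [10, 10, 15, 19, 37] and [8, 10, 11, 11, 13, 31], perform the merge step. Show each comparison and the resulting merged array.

Merging process:

Compare 10 vs 8: take 8 from right. Merged: [8]
Compare 10 vs 10: take 10 from left. Merged: [8, 10]
Compare 10 vs 10: take 10 from left. Merged: [8, 10, 10]
Compare 15 vs 10: take 10 from right. Merged: [8, 10, 10, 10]
Compare 15 vs 11: take 11 from right. Merged: [8, 10, 10, 10, 11]
Compare 15 vs 11: take 11 from right. Merged: [8, 10, 10, 10, 11, 11]
Compare 15 vs 13: take 13 from right. Merged: [8, 10, 10, 10, 11, 11, 13]
Compare 15 vs 31: take 15 from left. Merged: [8, 10, 10, 10, 11, 11, 13, 15]
Compare 19 vs 31: take 19 from left. Merged: [8, 10, 10, 10, 11, 11, 13, 15, 19]
Compare 37 vs 31: take 31 from right. Merged: [8, 10, 10, 10, 11, 11, 13, 15, 19, 31]
Append remaining from left: [37]. Merged: [8, 10, 10, 10, 11, 11, 13, 15, 19, 31, 37]

Final merged array: [8, 10, 10, 10, 11, 11, 13, 15, 19, 31, 37]
Total comparisons: 10

The merged array is [8, 10, 10, 10, 11, 11, 13, 15, 19, 31, 37], requiring 10 comparisons. The merge step runs in O(n) time where n is the total number of elements.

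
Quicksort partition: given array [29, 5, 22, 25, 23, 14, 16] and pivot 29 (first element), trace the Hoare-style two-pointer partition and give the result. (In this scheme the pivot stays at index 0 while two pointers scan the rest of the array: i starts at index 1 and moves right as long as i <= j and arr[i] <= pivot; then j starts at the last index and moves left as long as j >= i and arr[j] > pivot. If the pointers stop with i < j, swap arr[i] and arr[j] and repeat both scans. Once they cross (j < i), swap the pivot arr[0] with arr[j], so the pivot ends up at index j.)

Hoare-style two-pointer partition with pivot = 29:

Initial array: [29, 5, 22, 25, 23, 14, 16]

Pointers start at i = 1, j = 6.
i ends at 7, j ends at 6: the pointers have crossed (j < i), so scanning stops.

Swap pivot arr[0] with arr[6] to place pivot at position 6: [16, 5, 22, 25, 23, 14, 29]
Pivot position: 6

After partitioning with pivot 29, the array becomes [16, 5, 22, 25, 23, 14, 29]. The pivot is placed at index 6. All elements to the left of the pivot are <= 29, and all elements to the right are > 29.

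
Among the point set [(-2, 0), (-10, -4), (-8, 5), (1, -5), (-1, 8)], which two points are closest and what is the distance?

Computing all pairwise distances among 5 points:

d((-2, 0), (-10, -4)) = 8.9443
d((-2, 0), (-8, 5)) = 7.8102
d((-2, 0), (1, -5)) = 5.831 <-- minimum
d((-2, 0), (-1, 8)) = 8.0623
d((-10, -4), (-8, 5)) = 9.2195
d((-10, -4), (1, -5)) = 11.0454
d((-10, -4), (-1, 8)) = 15.0
d((-8, 5), (1, -5)) = 13.4536
d((-8, 5), (-1, 8)) = 7.6158
d((1, -5), (-1, 8)) = 13.1529

Closest pair: (-2, 0) and (1, -5) with distance 5.831

The closest pair is (-2, 0) and (1, -5) with Euclidean distance 5.831. For 5 points, brute-force pairwise comparison is shown above. For large n, the divide-and-conquer algorithm (sort by x, recurse on halves, check the dividing strip) achieves O(n log n).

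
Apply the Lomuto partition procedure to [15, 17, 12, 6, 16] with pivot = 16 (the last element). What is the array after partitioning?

Lomuto partition with pivot = 16:

Initial array: [15, 17, 12, 6, 16]

arr[0]=15 <= 16: swap with position 0, array becomes [15, 17, 12, 6, 16]
arr[1]=17 > 16: no swap
arr[2]=12 <= 16: swap with position 1, array becomes [15, 12, 17, 6, 16]
arr[3]=6 <= 16: swap with position 2, array becomes [15, 12, 6, 17, 16]

Place pivot at position 3: [15, 12, 6, 16, 17]
Pivot position: 3

After partitioning with pivot 16, the array becomes [15, 12, 6, 16, 17]. The pivot is placed at index 3. All elements to the left of the pivot are <= 16, and all elements to the right are > 16.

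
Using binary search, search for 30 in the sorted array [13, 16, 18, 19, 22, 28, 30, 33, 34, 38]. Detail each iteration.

Binary search for 30 in [13, 16, 18, 19, 22, 28, 30, 33, 34, 38]:

lo=0, hi=9, mid=4, arr[mid]=22 -> 22 < 30, search right half
lo=5, hi=9, mid=7, arr[mid]=33 -> 33 > 30, search left half
lo=5, hi=6, mid=5, arr[mid]=28 -> 28 < 30, search right half
lo=6, hi=6, mid=6, arr[mid]=30 -> Found target at index 6!

Binary search finds 30 at index 6 after 4 comparisons. The search repeatedly halves the search space by comparing with the middle element.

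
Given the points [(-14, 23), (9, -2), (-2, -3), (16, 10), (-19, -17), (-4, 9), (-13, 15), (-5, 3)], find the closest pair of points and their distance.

Computing all pairwise distances among 8 points:

d((-14, 23), (9, -2)) = 33.9706
d((-14, 23), (-2, -3)) = 28.6356
d((-14, 23), (16, 10)) = 32.6956
d((-14, 23), (-19, -17)) = 40.3113
d((-14, 23), (-4, 9)) = 17.2047
d((-14, 23), (-13, 15)) = 8.0623
d((-14, 23), (-5, 3)) = 21.9317
d((9, -2), (-2, -3)) = 11.0454
d((9, -2), (16, 10)) = 13.8924
d((9, -2), (-19, -17)) = 31.7648
d((9, -2), (-4, 9)) = 17.0294
d((9, -2), (-13, 15)) = 27.8029
d((9, -2), (-5, 3)) = 14.8661
d((-2, -3), (16, 10)) = 22.2036
d((-2, -3), (-19, -17)) = 22.0227
d((-2, -3), (-4, 9)) = 12.1655
d((-2, -3), (-13, 15)) = 21.095
d((-2, -3), (-5, 3)) = 6.7082
d((16, 10), (-19, -17)) = 44.2041
d((16, 10), (-4, 9)) = 20.025
d((16, 10), (-13, 15)) = 29.4279
d((16, 10), (-5, 3)) = 22.1359
d((-19, -17), (-4, 9)) = 30.0167
d((-19, -17), (-13, 15)) = 32.5576
d((-19, -17), (-5, 3)) = 24.4131
d((-4, 9), (-13, 15)) = 10.8167
d((-4, 9), (-5, 3)) = 6.0828 <-- minimum
d((-13, 15), (-5, 3)) = 14.4222

Closest pair: (-4, 9) and (-5, 3) with distance 6.0828

The closest pair is (-4, 9) and (-5, 3) with Euclidean distance 6.0828. For 8 points, brute-force pairwise comparison is shown above. For large n, the divide-and-conquer algorithm (sort by x, recurse on halves, check the dividing strip) achieves O(n log n).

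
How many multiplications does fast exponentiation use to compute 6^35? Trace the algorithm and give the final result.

Computing 6^35 by squaring (build up from 6^1; each line after the first costs one multiplication):

6^1 = 6
6^2 = (6^1)^2 = 6^2 = 36
6^4 = (6^2)^2 = 36^2 = 1296
6^8 = (6^4)^2 = 1296^2 = 1679616
6^16 = (6^8)^2 = 1679616^2 = 2821109907456
6^17 = 6 * 6^16 = 6 * 2821109907456 = 16926659444736
6^34 = (6^17)^2 = 16926659444736^2 = 286511799958070431838109696
6^35 = 6 * 6^34 = 6 * 286511799958070431838109696 = 1719070799748422591028658176

Result: 1719070799748422591028658176
Multiplications needed: 7 (7 lines after 6^1)

6^35 = 1719070799748422591028658176. Using exponentiation by squaring, this requires 7 multiplications. The key idea: if the exponent is even, square the half-power; if odd, multiply by the base once.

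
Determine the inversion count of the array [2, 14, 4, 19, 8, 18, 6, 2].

Finding inversions in [2, 14, 4, 19, 8, 18, 6, 2]:

(1, 2): arr[1]=14 > arr[2]=4
(1, 4): arr[1]=14 > arr[4]=8
(1, 6): arr[1]=14 > arr[6]=6
(1, 7): arr[1]=14 > arr[7]=2
(2, 7): arr[2]=4 > arr[7]=2
(3, 4): arr[3]=19 > arr[4]=8
(3, 5): arr[3]=19 > arr[5]=18
(3, 6): arr[3]=19 > arr[6]=6
(3, 7): arr[3]=19 > arr[7]=2
(4, 6): arr[4]=8 > arr[6]=6
(4, 7): arr[4]=8 > arr[7]=2
(5, 6): arr[5]=18 > arr[6]=6
(5, 7): arr[5]=18 > arr[7]=2
(6, 7): arr[6]=6 > arr[7]=2

Total inversions: 14

The array has 14 inversion(s): (1,2), (1,4), (1,6), (1,7), (2,7), (3,4), (3,5), (3,6), (3,7), (4,6), (4,7), (5,6), (5,7), (6,7). Each pair (i,j) satisfies i < j and arr[i] > arr[j].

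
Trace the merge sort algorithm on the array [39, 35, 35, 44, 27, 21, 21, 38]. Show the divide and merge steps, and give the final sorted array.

Merge sort trace:

Split: [39, 35, 35, 44, 27, 21, 21, 38] -> [39, 35, 35, 44] and [27, 21, 21, 38]
  Split: [39, 35, 35, 44] -> [39, 35] and [35, 44]
    Split: [39, 35] -> [39] and [35]
    Merge: [39] + [35] -> [35, 39]
    Split: [35, 44] -> [35] and [44]
    Merge: [35] + [44] -> [35, 44]
  Merge: [35, 39] + [35, 44] -> [35, 35, 39, 44]
  Split: [27, 21, 21, 38] -> [27, 21] and [21, 38]
    Split: [27, 21] -> [27] and [21]
    Merge: [27] + [21] -> [21, 27]
    Split: [21, 38] -> [21] and [38]
    Merge: [21] + [38] -> [21, 38]
  Merge: [21, 27] + [21, 38] -> [21, 21, 27, 38]
Merge: [35, 35, 39, 44] + [21, 21, 27, 38] -> [21, 21, 27, 35, 35, 38, 39, 44]

Final sorted array: [21, 21, 27, 35, 35, 38, 39, 44]

The merge sort proceeds by recursively splitting the array and merging sorted halves.
After all merges, the sorted array is [21, 21, 27, 35, 35, 38, 39, 44].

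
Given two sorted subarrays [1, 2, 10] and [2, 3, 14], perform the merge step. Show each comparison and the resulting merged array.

Merging process:

Compare 1 vs 2: take 1 from left. Merged: [1]
Compare 2 vs 2: take 2 from left. Merged: [1, 2]
Compare 10 vs 2: take 2 from right. Merged: [1, 2, 2]
Compare 10 vs 3: take 3 from right. Merged: [1, 2, 2, 3]
Compare 10 vs 14: take 10 from left. Merged: [1, 2, 2, 3, 10]
Append remaining from right: [14]. Merged: [1, 2, 2, 3, 10, 14]

Final merged array: [1, 2, 2, 3, 10, 14]
Total comparisons: 5

The merged array is [1, 2, 2, 3, 10, 14], requiring 5 comparisons. The merge step runs in O(n) time where n is the total number of elements.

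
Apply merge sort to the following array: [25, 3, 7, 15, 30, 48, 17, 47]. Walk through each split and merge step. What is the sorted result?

Merge sort trace:

Split: [25, 3, 7, 15, 30, 48, 17, 47] -> [25, 3, 7, 15] and [30, 48, 17, 47]
  Split: [25, 3, 7, 15] -> [25, 3] and [7, 15]
    Split: [25, 3] -> [25] and [3]
    Merge: [25] + [3] -> [3, 25]
    Split: [7, 15] -> [7] and [15]
    Merge: [7] + [15] -> [7, 15]
  Merge: [3, 25] + [7, 15] -> [3, 7, 15, 25]
  Split: [30, 48, 17, 47] -> [30, 48] and [17, 47]
    Split: [30, 48] -> [30] and [48]
    Merge: [30] + [48] -> [30, 48]
    Split: [17, 47] -> [17] and [47]
    Merge: [17] + [47] -> [17, 47]
  Merge: [30, 48] + [17, 47] -> [17, 30, 47, 48]
Merge: [3, 7, 15, 25] + [17, 30, 47, 48] -> [3, 7, 15, 17, 25, 30, 47, 48]

Final sorted array: [3, 7, 15, 17, 25, 30, 47, 48]

The merge sort proceeds by recursively splitting the array and merging sorted halves.
After all merges, the sorted array is [3, 7, 15, 17, 25, 30, 47, 48].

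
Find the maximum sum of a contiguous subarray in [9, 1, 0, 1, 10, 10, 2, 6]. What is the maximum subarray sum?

Using Kadane's algorithm on [9, 1, 0, 1, 10, 10, 2, 6]:

Scanning through the array:
Position 1 (value 1): max_ending_here = 10, max_so_far = 10
Position 2 (value 0): max_ending_here = 10, max_so_far = 10
Position 3 (value 1): max_ending_here = 11, max_so_far = 11
Position 4 (value 10): max_ending_here = 21, max_so_far = 21
Position 5 (value 10): max_ending_here = 31, max_so_far = 31
Position 6 (value 2): max_ending_here = 33, max_so_far = 33
Position 7 (value 6): max_ending_here = 39, max_so_far = 39

Maximum subarray: [9, 1, 0, 1, 10, 10, 2, 6]
Maximum sum: 39

The maximum subarray is [9, 1, 0, 1, 10, 10, 2, 6] with sum 39. This subarray runs from index 0 to index 7.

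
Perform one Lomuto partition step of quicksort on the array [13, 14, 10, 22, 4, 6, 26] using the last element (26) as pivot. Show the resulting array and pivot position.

Lomuto partition with pivot = 26:

Initial array: [13, 14, 10, 22, 4, 6, 26]

arr[0]=13 <= 26: swap with position 0, array becomes [13, 14, 10, 22, 4, 6, 26]
arr[1]=14 <= 26: swap with position 1, array becomes [13, 14, 10, 22, 4, 6, 26]
arr[2]=10 <= 26: swap with position 2, array becomes [13, 14, 10, 22, 4, 6, 26]
arr[3]=22 <= 26: swap with position 3, array becomes [13, 14, 10, 22, 4, 6, 26]
arr[4]=4 <= 26: swap with position 4, array becomes [13, 14, 10, 22, 4, 6, 26]
arr[5]=6 <= 26: swap with position 5, array becomes [13, 14, 10, 22, 4, 6, 26]

Place pivot at position 6: [13, 14, 10, 22, 4, 6, 26]
Pivot position: 6

After partitioning with pivot 26, the array becomes [13, 14, 10, 22, 4, 6, 26]. The pivot is placed at index 6. All elements to the left of the pivot are <= 26, and all elements to the right are > 26.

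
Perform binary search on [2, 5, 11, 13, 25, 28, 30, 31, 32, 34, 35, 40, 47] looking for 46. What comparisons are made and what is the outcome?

Binary search for 46 in [2, 5, 11, 13, 25, 28, 30, 31, 32, 34, 35, 40, 47]:

lo=0, hi=12, mid=6, arr[mid]=30 -> 30 < 46, search right half
lo=7, hi=12, mid=9, arr[mid]=34 -> 34 < 46, search right half
lo=10, hi=12, mid=11, arr[mid]=40 -> 40 < 46, search right half
lo=12, hi=12, mid=12, arr[mid]=47 -> 47 > 46, search left half
lo=12 > hi=11, target 46 not found

Binary search determines that 46 is not in the array after 4 comparisons. The search space was exhausted without finding the target.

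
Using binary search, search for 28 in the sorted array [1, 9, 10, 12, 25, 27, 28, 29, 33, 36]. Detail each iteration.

Binary search for 28 in [1, 9, 10, 12, 25, 27, 28, 29, 33, 36]:

lo=0, hi=9, mid=4, arr[mid]=25 -> 25 < 28, search right half
lo=5, hi=9, mid=7, arr[mid]=29 -> 29 > 28, search left half
lo=5, hi=6, mid=5, arr[mid]=27 -> 27 < 28, search right half
lo=6, hi=6, mid=6, arr[mid]=28 -> Found target at index 6!

Binary search finds 28 at index 6 after 4 comparisons. The search repeatedly halves the search space by comparing with the middle element.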